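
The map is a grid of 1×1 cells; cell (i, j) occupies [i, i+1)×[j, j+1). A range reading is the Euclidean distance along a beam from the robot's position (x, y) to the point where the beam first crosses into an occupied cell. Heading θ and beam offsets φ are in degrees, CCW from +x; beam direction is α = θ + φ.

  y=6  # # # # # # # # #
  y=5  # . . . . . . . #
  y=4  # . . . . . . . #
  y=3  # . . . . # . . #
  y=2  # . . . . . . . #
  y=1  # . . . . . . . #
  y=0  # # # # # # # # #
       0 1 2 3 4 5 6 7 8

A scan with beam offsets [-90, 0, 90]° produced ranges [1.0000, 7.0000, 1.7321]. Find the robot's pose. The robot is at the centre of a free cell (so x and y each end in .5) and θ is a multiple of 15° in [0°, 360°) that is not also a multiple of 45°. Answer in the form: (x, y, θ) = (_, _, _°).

The pose lattice has 34·16 = 544 candidates. Test each by forward raycasting.
  (7.5, 3.5, 285°): beam 1 = 1.5529 ≠ 1.0000 ✗
  (4.5, 5.5, 195°): beam 1 = 0.5176 ≠ 1.0000 ✗
  (1.5, 2.5, 120°): beam 1 = 7.0000 ≠ 1.0000 ✗
  (6.5, 3.5, 120°): beam 1 = 1.7321 ≠ 1.0000 ✗
  (3.5, 5.5, 300°): beam 1 = 2.8868 ≠ 1.0000 ✗
  …
  (1.5, 4.5, 330°): r_1=1.0000, r_2=7.0000, r_3=1.7321 — all match ✓
Only this pose fits every beam.

(x, y, θ) = (1.5, 4.5, 330°)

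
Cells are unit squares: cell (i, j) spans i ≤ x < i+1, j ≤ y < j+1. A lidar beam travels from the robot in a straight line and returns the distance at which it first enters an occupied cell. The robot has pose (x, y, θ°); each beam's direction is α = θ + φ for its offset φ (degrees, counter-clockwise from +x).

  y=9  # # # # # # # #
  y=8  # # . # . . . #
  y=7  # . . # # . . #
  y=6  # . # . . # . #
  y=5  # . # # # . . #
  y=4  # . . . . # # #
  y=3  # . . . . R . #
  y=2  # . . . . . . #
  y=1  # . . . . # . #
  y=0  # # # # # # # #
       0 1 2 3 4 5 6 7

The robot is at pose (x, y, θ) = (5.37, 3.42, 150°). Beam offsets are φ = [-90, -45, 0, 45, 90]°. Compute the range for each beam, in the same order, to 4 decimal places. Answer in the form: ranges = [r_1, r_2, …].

ranges = [0.6697, 0.6005, 3.1600, 4.5242, 2.7944]

beam 1: φ=-90°, α=60°
  d=(0.5000,0.8660)  start (5,3)  tX=1.2600 tY=0.6697  stride 1/|dx|=2.0000 1/|dy|=1.1547
    cross y-line → (5,4), t=0.6697 (wall)
  → r_1 = 0.6697
beam 2: φ=-45°, α=105°
  d=(-0.2588,0.9659)  start (5,3)  tX=1.4296 tY=0.6005  stride 1/|dx|=3.8637 1/|dy|=1.0353
    cross y-line → (5,4), t=0.6005 (wall)
  → r_2 = 0.6005
beam 3: φ=0°, α=150°
  d=(-0.8660,0.5000)  start (5,3)  tX=0.4272 tY=1.1600  stride 1/|dx|=1.1547 1/|dy|=2.0000
    cross x-line → (4,3), t=0.4272
    cross y-line → (4,4), t=1.1600
    cross x-line → (3,4), t=1.5819
    cross x-line → (2,4), t=2.7366
    cross y-line → (2,5), t=3.1600 (wall)
  → r_3 = 3.1600
beam 4: φ=45°, α=195°
  d=(-0.9659,-0.2588)  start (5,3)  tX=0.3831 tY=1.6228  stride 1/|dx|=1.0353 1/|dy|=3.8637
    cross x-line → (4,3), t=0.3831
    cross x-line → (3,3), t=1.4183
    cross y-line → (3,2), t=1.6228
    cross x-line → (2,2), t=2.4536
    cross x-line → (1,2), t=3.4889
    cross x-line → (0,2), t=4.5242 (wall)
  → r_4 = 4.5242
beam 5: φ=90°, α=240°
  d=(-0.5000,-0.8660)  start (5,3)  tX=0.7400 tY=0.4850  stride 1/|dx|=2.0000 1/|dy|=1.1547
    cross y-line → (5,2), t=0.4850
    cross x-line → (4,2), t=0.7400
    cross y-line → (4,1), t=1.6397
    cross x-line → (3,1), t=2.7400
    cross y-line → (3,0), t=2.7944 (wall)
  → r_5 = 2.7944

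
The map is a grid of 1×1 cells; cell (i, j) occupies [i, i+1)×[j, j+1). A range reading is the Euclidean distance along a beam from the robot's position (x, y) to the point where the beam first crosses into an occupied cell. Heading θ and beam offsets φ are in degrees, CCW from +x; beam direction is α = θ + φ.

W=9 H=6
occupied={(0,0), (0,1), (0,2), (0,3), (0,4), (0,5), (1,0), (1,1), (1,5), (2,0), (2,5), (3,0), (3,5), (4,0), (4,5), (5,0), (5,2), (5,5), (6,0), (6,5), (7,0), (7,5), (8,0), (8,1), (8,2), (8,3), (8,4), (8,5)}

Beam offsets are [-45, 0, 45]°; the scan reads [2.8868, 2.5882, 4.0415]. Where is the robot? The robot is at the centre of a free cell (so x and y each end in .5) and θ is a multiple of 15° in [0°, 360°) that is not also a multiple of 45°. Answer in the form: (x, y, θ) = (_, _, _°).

The pose lattice has 26·16 = 416 candidates. Test each by forward raycasting.
  (4.5, 4.5, 195°): beam 1 = 1.0000 ≠ 2.8868 ✗
  (4.5, 1.5, 60°): beam 1 = 3.6235 ≠ 2.8868 ✗
  (1.5, 2.5, 60°): beam 1 = 6.7293 ≠ 2.8868 ✗
  …
  (4.5, 2.5, 105°): r_1=2.8868, r_2=2.5882, r_3=4.0415 — all match ✓
No second candidate reproduces the full scan.

(x, y, θ) = (4.5, 2.5, 105°)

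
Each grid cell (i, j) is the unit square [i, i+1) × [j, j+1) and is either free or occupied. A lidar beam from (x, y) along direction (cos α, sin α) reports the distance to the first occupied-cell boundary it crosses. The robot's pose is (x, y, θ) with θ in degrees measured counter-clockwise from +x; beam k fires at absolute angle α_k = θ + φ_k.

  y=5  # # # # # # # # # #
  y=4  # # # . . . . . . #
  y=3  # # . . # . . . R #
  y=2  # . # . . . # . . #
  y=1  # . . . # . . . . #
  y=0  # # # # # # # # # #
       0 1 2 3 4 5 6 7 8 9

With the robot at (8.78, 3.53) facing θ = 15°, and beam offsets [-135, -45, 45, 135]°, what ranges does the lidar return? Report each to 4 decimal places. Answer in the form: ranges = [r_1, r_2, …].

ranges = [2.9214, 0.2540, 0.4400, 2.9400]

beam 1: φ=-135°, α=240°
  d=(-0.5000,-0.8660)  start (8,3)  tX=1.5600 tY=0.6120  stride 1/|dx|=2.0000 1/|dy|=1.1547
    cross y-line → (8,2), t=0.6120
    cross x-line → (7,2), t=1.5600
    cross y-line → (7,1), t=1.7667
    cross y-line → (7,0), t=2.9214 (wall)
  → r_1 = 2.9214
beam 2: φ=-45°, α=330°
  d=(0.8660,-0.5000)  start (8,3)  tX=0.2540 tY=1.0600  stride 1/|dx|=1.1547 1/|dy|=2.0000
    cross x-line → (9,3), t=0.2540 (wall)
  → r_2 = 0.2540
beam 3: φ=45°, α=60°
  d=(0.5000,0.8660)  start (8,3)  tX=0.4400 tY=0.5427  stride 1/|dx|=2.0000 1/|dy|=1.1547
    cross x-line → (9,3), t=0.4400 (wall)
  → r_3 = 0.4400
beam 4: φ=135°, α=150°
  d=(-0.8660,0.5000)  start (8,3)  tX=0.9007 tY=0.9400  stride 1/|dx|=1.1547 1/|dy|=2.0000
    cross x-line → (7,3), t=0.9007
    cross y-line → (7,4), t=0.9400
    cross x-line → (6,4), t=2.0554
    cross y-line → (6,5), t=2.9400 (wall)
  → r_4 = 2.9400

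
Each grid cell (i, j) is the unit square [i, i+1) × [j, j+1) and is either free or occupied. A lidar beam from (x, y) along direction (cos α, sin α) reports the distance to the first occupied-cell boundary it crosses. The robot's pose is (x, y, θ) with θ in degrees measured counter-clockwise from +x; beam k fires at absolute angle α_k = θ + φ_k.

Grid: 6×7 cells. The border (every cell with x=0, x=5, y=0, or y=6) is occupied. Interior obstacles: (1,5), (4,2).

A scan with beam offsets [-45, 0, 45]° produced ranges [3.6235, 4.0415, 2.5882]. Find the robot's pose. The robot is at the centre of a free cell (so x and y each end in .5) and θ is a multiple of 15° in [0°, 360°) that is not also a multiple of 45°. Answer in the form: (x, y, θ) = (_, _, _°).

(x, y, θ) = (2.5, 4.5, 300°)

Candidates: 18 free-cell centres × 16 headings = 288 poses. Raycast each; keep the one whose scan matches to 4 dp.
  (3.5, 4.5, 285°): beam 1 = 4.0415 ≠ 3.6235 ✗
  (2.5, 5.5, 300°): beam 1 = 4.6587 ≠ 3.6235 ✗
  (2.5, 2.5, 15°): beam 1 = 2.8868 ≠ 3.6235 ✗
  (3.5, 5.5, 120°): beam 1 = 0.5176 ≠ 3.6235 ✗
  …
  (2.5, 4.5, 300°): r_1=3.6235, r_2=4.0415, r_3=2.5882 — all match ✓
No second candidate reproduces the full scan.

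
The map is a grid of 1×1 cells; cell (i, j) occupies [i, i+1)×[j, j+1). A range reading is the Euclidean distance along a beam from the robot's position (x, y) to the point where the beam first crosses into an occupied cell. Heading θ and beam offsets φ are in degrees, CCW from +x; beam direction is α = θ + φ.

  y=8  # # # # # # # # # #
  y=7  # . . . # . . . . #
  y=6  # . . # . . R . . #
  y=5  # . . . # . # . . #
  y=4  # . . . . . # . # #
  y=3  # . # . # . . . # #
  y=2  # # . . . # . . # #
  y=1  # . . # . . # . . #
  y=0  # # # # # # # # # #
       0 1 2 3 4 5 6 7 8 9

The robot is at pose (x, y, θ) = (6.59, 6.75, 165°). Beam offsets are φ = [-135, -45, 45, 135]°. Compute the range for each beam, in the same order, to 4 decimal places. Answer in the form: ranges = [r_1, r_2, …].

beam 1: φ=-135°, α=30°
  dir = (cos 30°, sin 30°) = (0.8660, 0.5000); from cell (6,6)
  next x-line at t=0.4734, next y-line at t=0.5000; Δt_x=1.1547, Δt_y=2.0000
    x: enter (7,6) at t=0.4734
    y: enter (7,7) at t=0.5000
    x: enter (8,7) at t=1.6281
    y: enter (8,8) at t=2.5000 ← occupied
  → r_1 = 2.5000
beam 2: φ=-45°, α=120°
  dir = (cos 120°, sin 120°) = (-0.5000, 0.8660); from cell (6,6)
  next x-line at t=1.1800, next y-line at t=0.2887; Δt_x=2.0000, Δt_y=1.1547
    y: enter (6,7) at t=0.2887
    x: enter (5,7) at t=1.1800
    y: enter (5,8) at t=1.4434 ← occupied
  → r_2 = 1.4434
beam 3: φ=45°, α=210°
  dir = (cos 210°, sin 210°) = (-0.8660, -0.5000); from cell (6,6)
  next x-line at t=0.6813, next y-line at t=1.5000; Δt_x=1.1547, Δt_y=2.0000
    x: enter (5,6) at t=0.6813
    y: enter (5,5) at t=1.5000
    x: enter (4,5) at t=1.8360 ← occupied
  → r_3 = 1.8360
beam 4: φ=135°, α=300°
  dir = (cos 300°, sin 300°) = (0.5000, -0.8660); from cell (6,6)
  next x-line at t=0.8200, next y-line at t=0.8660; Δt_x=2.0000, Δt_y=1.1547
    x: enter (7,6) at t=0.8200
    y: enter (7,5) at t=0.8660
    y: enter (7,4) at t=2.0207
    x: enter (8,4) at t=2.8200 ← occupied
  → r_4 = 2.8200

ranges = [2.5000, 1.4434, 1.8360, 2.8200]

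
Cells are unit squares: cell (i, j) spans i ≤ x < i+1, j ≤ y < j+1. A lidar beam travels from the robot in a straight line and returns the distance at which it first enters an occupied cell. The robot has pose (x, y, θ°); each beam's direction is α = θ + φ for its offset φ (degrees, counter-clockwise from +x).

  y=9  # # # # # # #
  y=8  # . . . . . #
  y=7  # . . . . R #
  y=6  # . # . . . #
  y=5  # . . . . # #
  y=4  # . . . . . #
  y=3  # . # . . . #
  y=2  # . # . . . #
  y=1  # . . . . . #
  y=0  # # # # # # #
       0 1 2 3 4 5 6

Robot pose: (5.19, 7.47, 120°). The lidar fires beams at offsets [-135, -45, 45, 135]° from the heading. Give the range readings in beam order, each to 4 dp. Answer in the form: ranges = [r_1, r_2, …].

beam 1: φ=-135°, α=345°
  d=(0.9659,-0.2588)  start (5,7)  tX=0.8386 tY=1.8159  stride 1/|dx|=1.0353 1/|dy|=3.8637
    cross x-line → (6,7), t=0.8386 (wall)
  → r_1 = 0.8386
beam 2: φ=-45°, α=75°
  d=(0.2588,0.9659)  start (5,7)  tX=3.1296 tY=0.5487  stride 1/|dx|=3.8637 1/|dy|=1.0353
    cross y-line → (5,8), t=0.5487
    cross y-line → (5,9), t=1.5840 (wall)
  → r_2 = 1.5840
beam 3: φ=45°, α=165°
  d=(-0.9659,0.2588)  start (5,7)  tX=0.1967 tY=2.0478  stride 1/|dx|=1.0353 1/|dy|=3.8637
    cross x-line → (4,7), t=0.1967
    cross x-line → (3,7), t=1.2320
    cross y-line → (3,8), t=2.0478
    cross x-line → (2,8), t=2.2673
    cross x-line → (1,8), t=3.3025
    cross x-line → (0,8), t=4.3378 (wall)
  → r_3 = 4.3378
beam 4: φ=135°, α=255°
  d=(-0.2588,-0.9659)  start (5,7)  tX=0.7341 tY=0.4866  stride 1/|dx|=3.8637 1/|dy|=1.0353
    cross y-line → (5,6), t=0.4866
    cross x-line → (4,6), t=0.7341
    cross y-line → (4,5), t=1.5219
    cross y-line → (4,4), t=2.5571
    cross y-line → (4,3), t=3.5924
    cross x-line → (3,3), t=4.5978
    cross y-line → (3,2), t=4.6277
    cross y-line → (3,1), t=5.6630
    cross y-line → (3,0), t=6.6982 (wall)
  → r_4 = 6.6982

ranges = [0.8386, 1.5840, 4.3378, 6.6982]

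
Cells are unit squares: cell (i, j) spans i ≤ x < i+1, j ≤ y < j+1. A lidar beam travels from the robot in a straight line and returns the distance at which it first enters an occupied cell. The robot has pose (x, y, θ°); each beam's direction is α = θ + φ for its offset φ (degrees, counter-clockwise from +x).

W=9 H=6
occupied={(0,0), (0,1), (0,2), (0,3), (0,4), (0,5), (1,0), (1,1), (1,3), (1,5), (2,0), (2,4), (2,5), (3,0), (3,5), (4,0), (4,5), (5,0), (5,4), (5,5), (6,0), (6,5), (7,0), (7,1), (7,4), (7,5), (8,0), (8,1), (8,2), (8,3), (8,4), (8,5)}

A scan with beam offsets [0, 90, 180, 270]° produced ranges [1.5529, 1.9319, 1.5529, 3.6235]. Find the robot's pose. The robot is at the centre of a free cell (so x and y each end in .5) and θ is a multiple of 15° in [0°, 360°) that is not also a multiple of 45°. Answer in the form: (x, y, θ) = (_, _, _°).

(x, y, θ) = (5.5, 2.5, 255°)

Candidates: 22 free-cell centres × 16 headings = 352 poses. Raycast each; keep the one whose scan matches to 4 dp.
  (7.5, 2.5, 255°): beam 1 = 0.5176 ≠ 1.5529 ✗
  (7.5, 2.5, 345°): beam 1 = 0.5176 ≠ 1.5529 ✗
  (3.5, 3.5, 345°): beam 1 = 4.6587 ≠ 1.5529 ✗
  (6.5, 3.5, 165°): beam 1 = 3.6235 ≠ 1.5529 ✗
  …
  (5.5, 2.5, 255°): r_1=1.5529, r_2=1.9319, r_3=1.5529, r_4=3.6235 — all match ✓
No second candidate reproduces the full scan.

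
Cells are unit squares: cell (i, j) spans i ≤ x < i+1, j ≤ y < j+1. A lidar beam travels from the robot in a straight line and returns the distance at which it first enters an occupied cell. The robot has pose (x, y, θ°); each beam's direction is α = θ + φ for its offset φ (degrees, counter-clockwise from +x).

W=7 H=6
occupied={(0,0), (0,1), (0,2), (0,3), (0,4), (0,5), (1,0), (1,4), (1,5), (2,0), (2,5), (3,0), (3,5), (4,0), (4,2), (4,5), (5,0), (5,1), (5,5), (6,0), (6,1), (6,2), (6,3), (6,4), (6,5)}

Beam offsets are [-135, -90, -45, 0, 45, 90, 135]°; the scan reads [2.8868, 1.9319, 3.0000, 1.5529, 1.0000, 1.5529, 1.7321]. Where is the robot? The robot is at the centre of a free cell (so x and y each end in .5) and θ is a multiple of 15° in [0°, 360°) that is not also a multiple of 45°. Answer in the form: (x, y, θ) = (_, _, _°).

(x, y, θ) = (2.5, 3.5, 75°)

Enumerate (i+0.5, j+0.5, θ) over the 17 free cells and 16 admissible headings. For each, cast all 7 beams and compare to the given ranges.
  (2.5, 4.5, 210°): beam 1 = 0.5176 ≠ 2.8868 ✗
  (1.5, 3.5, 120°): beam 1 = 2.5882 ≠ 2.8868 ✗
  (3.5, 2.5, 75°): beam 1 = 1.7321 ≠ 2.8868 ✗
  (5.5, 2.5, 240°): beam 1 = 2.5882 ≠ 2.8868 ✗
  …
  (2.5, 3.5, 75°): r_1=2.8868, r_2=1.9319, r_3=3.0000, r_4=1.5529, r_5=1.0000, r_6=1.5529, r_7=1.7321 — all match ✓
Unique over the lattice → pose = (2.5, 3.5, 75°).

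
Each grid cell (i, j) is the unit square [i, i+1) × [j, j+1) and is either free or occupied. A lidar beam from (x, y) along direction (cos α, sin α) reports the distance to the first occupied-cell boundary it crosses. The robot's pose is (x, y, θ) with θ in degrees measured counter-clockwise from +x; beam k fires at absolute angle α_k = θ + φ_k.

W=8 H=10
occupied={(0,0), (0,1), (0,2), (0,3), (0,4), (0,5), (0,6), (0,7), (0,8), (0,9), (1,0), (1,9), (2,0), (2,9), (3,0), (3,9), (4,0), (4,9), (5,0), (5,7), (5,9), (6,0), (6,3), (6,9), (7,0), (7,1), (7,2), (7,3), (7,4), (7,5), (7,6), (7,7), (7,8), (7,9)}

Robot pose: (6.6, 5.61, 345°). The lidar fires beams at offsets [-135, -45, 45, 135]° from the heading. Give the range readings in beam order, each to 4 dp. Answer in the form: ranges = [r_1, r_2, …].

beam 1: φ=-135°, α=210°
  cosα=-0.8660 sinα=-0.5000 | (6,5) | tMaxX 0.6928 tMaxY 1.2200 | tΔX 1.1547 tΔY 2.0000
    t=0.6928 [x] (5,5)
    t=1.2200 [y] (5,4)
    t=1.8475 [x] (4,4)
    t=3.0022 [x] (3,4)
    t=3.2200 [y] (3,3)
    t=4.1569 [x] (2,3)
    t=5.2200 [y] (2,2)
    t=5.3116 [x] (1,2)
    t=6.4663 [x] (0,2) — stop
  → r_1 = 6.4663
beam 2: φ=-45°, α=300°
  cosα=0.5000 sinα=-0.8660 | (6,5) | tMaxX 0.8000 tMaxY 0.7044 | tΔX 2.0000 tΔY 1.1547
    t=0.7044 [y] (6,4)
    t=0.8000 [x] (7,4) — stop
  → r_2 = 0.8000
beam 3: φ=45°, α=30°
  cosα=0.8660 sinα=0.5000 | (6,5) | tMaxX 0.4619 tMaxY 0.7800 | tΔX 1.1547 tΔY 2.0000
    t=0.4619 [x] (7,5) — stop
  → r_3 = 0.4619
beam 4: φ=135°, α=120°
  cosα=-0.5000 sinα=0.8660 | (6,5) | tMaxX 1.2000 tMaxY 0.4503 | tΔX 2.0000 tΔY 1.1547
    t=0.4503 [y] (6,6)
    t=1.2000 [x] (5,6)
    t=1.6050 [y] (5,7) — stop
  → r_4 = 1.6050

ranges = [6.4663, 0.8000, 0.4619, 1.6050]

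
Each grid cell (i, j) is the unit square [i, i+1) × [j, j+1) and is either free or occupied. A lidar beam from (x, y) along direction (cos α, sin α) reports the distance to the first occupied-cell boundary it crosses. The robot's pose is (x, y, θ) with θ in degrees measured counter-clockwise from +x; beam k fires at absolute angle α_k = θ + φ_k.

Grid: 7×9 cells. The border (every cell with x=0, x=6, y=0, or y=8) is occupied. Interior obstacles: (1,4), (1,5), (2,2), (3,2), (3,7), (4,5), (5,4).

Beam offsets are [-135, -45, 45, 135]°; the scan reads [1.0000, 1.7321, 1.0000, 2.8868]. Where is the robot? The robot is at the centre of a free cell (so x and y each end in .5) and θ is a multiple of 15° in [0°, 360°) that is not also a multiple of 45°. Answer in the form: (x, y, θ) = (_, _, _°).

The pose lattice has 28·16 = 448 candidates. Test each by forward raycasting.
  (4.5, 6.5, 210°): beam 1 = 1.5529 ≠ 1.0000 ✗
  (3.5, 4.5, 120°): beam 1 = 1.5529 ≠ 1.0000 ✗
  (3.5, 3.5, 300°): beam 1 = 1.9319 ≠ 1.0000 ✗
  (1.5, 2.5, 330°): beam 1 = 0.5176 ≠ 1.0000 ✗
  …
  (4.5, 3.5, 15°): r_1=1.0000, r_2=1.7321, r_3=1.0000, r_4=2.8868 — all match ✓
No second candidate reproduces the full scan.

(x, y, θ) = (4.5, 3.5, 15°)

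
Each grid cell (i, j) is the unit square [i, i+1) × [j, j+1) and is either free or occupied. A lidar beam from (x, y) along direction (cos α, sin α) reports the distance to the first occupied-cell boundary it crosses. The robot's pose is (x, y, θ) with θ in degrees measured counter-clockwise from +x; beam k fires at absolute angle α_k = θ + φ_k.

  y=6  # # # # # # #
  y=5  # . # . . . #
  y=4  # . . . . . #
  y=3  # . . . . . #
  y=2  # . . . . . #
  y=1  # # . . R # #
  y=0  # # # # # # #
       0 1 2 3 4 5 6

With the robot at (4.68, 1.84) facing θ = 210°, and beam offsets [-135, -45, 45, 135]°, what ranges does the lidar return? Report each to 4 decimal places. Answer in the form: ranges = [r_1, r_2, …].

ranges = [4.3067, 3.8098, 0.8696, 0.3313]

beam 1: φ=-135°, α=75°
  d=(0.2588,0.9659)  start (4,1)  tX=1.2364 tY=0.1656  stride 1/|dx|=3.8637 1/|dy|=1.0353
    cross y-line → (4,2), t=0.1656
    cross y-line → (4,3), t=1.2009
    cross x-line → (5,3), t=1.2364
    cross y-line → (5,4), t=2.2362
    cross y-line → (5,5), t=3.2715
    cross y-line → (5,6), t=4.3067 (wall)
  → r_1 = 4.3067
beam 2: φ=-45°, α=165°
  d=(-0.9659,0.2588)  start (4,1)  tX=0.7040 tY=0.6182  stride 1/|dx|=1.0353 1/|dy|=3.8637
    cross y-line → (4,2), t=0.6182
    cross x-line → (3,2), t=0.7040
    cross x-line → (2,2), t=1.7393
    cross x-line → (1,2), t=2.7745
    cross x-line → (0,2), t=3.8098 (wall)
  → r_2 = 3.8098
beam 3: φ=45°, α=255°
  d=(-0.2588,-0.9659)  start (4,1)  tX=2.6273 tY=0.8696  stride 1/|dx|=3.8637 1/|dy|=1.0353
    cross y-line → (4,0), t=0.8696 (wall)
  → r_3 = 0.8696
beam 4: φ=135°, α=345°
  d=(0.9659,-0.2588)  start (4,1)  tX=0.3313 tY=3.2455  stride 1/|dx|=1.0353 1/|dy|=3.8637
    cross x-line → (5,1), t=0.3313 (wall)
  → r_4 = 0.3313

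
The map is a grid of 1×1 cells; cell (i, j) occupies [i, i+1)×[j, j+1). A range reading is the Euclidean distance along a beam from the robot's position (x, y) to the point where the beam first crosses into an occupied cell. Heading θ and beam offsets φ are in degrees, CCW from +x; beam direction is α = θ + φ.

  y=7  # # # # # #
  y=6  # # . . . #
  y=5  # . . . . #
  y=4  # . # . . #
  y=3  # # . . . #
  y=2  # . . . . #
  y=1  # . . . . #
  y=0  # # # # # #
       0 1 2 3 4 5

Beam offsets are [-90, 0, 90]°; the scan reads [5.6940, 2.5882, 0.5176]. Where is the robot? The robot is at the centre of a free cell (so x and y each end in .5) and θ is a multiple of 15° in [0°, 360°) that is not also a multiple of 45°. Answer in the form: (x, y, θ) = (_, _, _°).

(x, y, θ) = (3.5, 1.5, 165°)

The pose lattice has 21·16 = 336 candidates. Test each by forward raycasting.
  (3.5, 1.5, 105°): beam 1 = 1.5529 ≠ 5.6940 ✗
  (4.5, 5.5, 120°): beam 1 = 0.5774 ≠ 5.6940 ✗
  (1.5, 5.5, 15°): beam 1 = 1.5529 ≠ 5.6940 ✗
  …
  (3.5, 1.5, 165°): r_1=5.6940, r_2=2.5882, r_3=0.5176 — all match ✓
Only this pose fits every beam.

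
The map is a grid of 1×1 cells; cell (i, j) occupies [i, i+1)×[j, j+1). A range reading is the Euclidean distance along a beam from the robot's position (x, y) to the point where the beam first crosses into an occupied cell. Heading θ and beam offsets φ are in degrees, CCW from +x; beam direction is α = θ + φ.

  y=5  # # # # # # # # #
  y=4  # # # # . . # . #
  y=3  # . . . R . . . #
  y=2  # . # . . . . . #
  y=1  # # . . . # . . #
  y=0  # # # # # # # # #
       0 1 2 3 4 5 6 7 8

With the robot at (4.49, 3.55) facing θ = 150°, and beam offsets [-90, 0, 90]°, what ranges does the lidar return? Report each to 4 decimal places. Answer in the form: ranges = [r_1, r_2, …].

ranges = [1.6743, 0.9000, 2.9445]

beam 1: φ=-90°, α=60°
  direction (0.5000, 0.8660); cell (4,3); t to first gridline: x 1.0200, y 0.5196 (then +2.0000 / +1.1547)
    (4,4) via y @ 0.5196
    (5,4) via x @ 1.0200
    (5,5) via y @ 1.6743  # hit
  → r_1 = 1.6743
beam 2: φ=0°, α=150°
  direction (-0.8660, 0.5000); cell (4,3); t to first gridline: x 0.5658, y 0.9000 (then +1.1547 / +2.0000)
    (3,3) via x @ 0.5658
    (3,4) via y @ 0.9000  # hit
  → r_2 = 0.9000
beam 3: φ=90°, α=240°
  direction (-0.5000, -0.8660); cell (4,3); t to first gridline: x 0.9800, y 0.6351 (then +2.0000 / +1.1547)
    (4,2) via y @ 0.6351
    (3,2) via x @ 0.9800
    (3,1) via y @ 1.7898
    (3,0) via y @ 2.9445  # hit
  → r_3 = 2.9445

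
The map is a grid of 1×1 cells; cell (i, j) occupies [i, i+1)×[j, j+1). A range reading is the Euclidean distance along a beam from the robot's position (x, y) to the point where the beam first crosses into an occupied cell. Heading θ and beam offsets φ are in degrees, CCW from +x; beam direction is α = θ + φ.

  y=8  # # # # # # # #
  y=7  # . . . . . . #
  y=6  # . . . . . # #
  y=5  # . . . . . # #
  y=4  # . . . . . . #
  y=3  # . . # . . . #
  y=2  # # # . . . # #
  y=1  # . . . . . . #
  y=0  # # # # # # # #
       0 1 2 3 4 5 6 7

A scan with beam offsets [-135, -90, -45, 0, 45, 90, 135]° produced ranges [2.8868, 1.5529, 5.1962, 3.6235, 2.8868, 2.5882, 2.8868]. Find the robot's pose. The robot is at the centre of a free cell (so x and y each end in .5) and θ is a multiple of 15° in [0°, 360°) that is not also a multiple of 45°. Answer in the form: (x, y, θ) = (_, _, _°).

Candidates: 36 free-cell centres × 16 headings = 576 poses. Raycast each; keep the one whose scan matches to 4 dp.
  (1.5, 7.5, 15°): beam 1 = 1.0000 ≠ 2.8868 ✗
  (1.5, 7.5, 345°): beam 1 = 0.5774 ≠ 2.8868 ✗
  (3.5, 6.5, 15°): beam 1 = 4.0415 ≠ 2.8868 ✗
  …
  (3.5, 5.5, 345°): r_1=2.8868, r_2=1.5529, r_3=5.1962, r_4=3.6235, r_5=2.8868, r_6=2.5882, r_7=2.8868 — all match ✓
Only this pose fits every beam.

(x, y, θ) = (3.5, 5.5, 345°)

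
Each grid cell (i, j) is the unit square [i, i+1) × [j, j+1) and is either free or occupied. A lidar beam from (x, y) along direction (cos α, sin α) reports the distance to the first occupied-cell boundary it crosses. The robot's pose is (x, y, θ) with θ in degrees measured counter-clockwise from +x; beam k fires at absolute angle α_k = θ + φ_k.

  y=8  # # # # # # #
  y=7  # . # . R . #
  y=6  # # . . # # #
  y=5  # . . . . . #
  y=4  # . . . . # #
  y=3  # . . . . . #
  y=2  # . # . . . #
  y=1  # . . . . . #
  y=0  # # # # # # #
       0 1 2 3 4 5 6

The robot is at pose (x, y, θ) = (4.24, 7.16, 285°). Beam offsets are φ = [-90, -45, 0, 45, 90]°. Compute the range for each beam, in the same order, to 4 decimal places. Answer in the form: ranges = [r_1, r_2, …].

beam 1: φ=-90°, α=195°
  cosα=-0.9659 sinα=-0.2588 | (4,7) | tMaxX 0.2485 tMaxY 0.6182 | tΔX 1.0353 tΔY 3.8637
    t=0.2485 [x] (3,7)
    t=0.6182 [y] (3,6)
    t=1.2837 [x] (2,6)
    t=2.3190 [x] (1,6) — stop
  → r_1 = 2.3190
beam 2: φ=-45°, α=240°
  cosα=-0.5000 sinα=-0.8660 | (4,7) | tMaxX 0.4800 tMaxY 0.1848 | tΔX 2.0000 tΔY 1.1547
    t=0.1848 [y] (4,6) — stop
  → r_2 = 0.1848
beam 3: φ=0°, α=285°
  cosα=0.2588 sinα=-0.9659 | (4,7) | tMaxX 2.9364 tMaxY 0.1656 | tΔX 3.8637 tΔY 1.0353
    t=0.1656 [y] (4,6) — stop
  → r_3 = 0.1656
beam 4: φ=45°, α=330°
  cosα=0.8660 sinα=-0.5000 | (4,7) | tMaxX 0.8776 tMaxY 0.3200 | tΔX 1.1547 tΔY 2.0000
    t=0.3200 [y] (4,6) — stop
  → r_4 = 0.3200
beam 5: φ=90°, α=15°
  cosα=0.9659 sinα=0.2588 | (4,7) | tMaxX 0.7868 tMaxY 3.2455 | tΔX 1.0353 tΔY 3.8637
    t=0.7868 [x] (5,7)
    t=1.8221 [x] (6,7) — stop
  → r_5 = 1.8221

ranges = [2.3190, 0.1848, 0.1656, 0.3200, 1.8221]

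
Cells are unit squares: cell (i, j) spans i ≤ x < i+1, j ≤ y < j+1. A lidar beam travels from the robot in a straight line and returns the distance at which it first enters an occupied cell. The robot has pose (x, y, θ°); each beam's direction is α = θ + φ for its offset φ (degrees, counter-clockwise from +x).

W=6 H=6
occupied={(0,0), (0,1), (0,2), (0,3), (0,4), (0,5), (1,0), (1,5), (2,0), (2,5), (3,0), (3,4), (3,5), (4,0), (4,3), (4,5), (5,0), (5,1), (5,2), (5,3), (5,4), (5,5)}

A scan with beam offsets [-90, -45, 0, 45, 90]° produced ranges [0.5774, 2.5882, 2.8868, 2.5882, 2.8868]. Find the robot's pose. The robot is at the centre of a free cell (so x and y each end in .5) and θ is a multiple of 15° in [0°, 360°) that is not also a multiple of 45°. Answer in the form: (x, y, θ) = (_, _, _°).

The pose lattice has 14·16 = 224 candidates. Test each by forward raycasting.
  (1.5, 1.5, 240°): beam 2 = 0.5176 ≠ 2.5882 ✗
  (3.5, 3.5, 105°): beam 1 = 0.5176 ≠ 0.5774 ✗
  (4.5, 4.5, 60°): beam 2 = 0.5176 ≠ 2.5882 ✗
  (1.5, 3.5, 330°): beam 1 = 1.0000 ≠ 0.5774 ✗
  …
  (3.5, 3.5, 210°): r_1=0.5774, r_2=2.5882, r_3=2.8868, r_4=2.5882, r_5=2.8868 — all match ✓
No second candidate reproduces the full scan.

(x, y, θ) = (3.5, 3.5, 210°)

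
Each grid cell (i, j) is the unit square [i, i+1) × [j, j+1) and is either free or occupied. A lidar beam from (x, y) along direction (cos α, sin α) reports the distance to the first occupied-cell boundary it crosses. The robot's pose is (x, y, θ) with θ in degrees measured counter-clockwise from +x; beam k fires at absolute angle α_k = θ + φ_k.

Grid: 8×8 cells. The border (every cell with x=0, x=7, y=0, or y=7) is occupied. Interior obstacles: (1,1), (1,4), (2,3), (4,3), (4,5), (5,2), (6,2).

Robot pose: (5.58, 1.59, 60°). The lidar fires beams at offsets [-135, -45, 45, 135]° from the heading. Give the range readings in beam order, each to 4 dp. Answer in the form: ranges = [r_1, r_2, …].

beam 1: φ=-135°, α=285°
  d=(0.2588,-0.9659)  start (5,1)  tX=1.6228 tY=0.6108  stride 1/|dx|=3.8637 1/|dy|=1.0353
    cross y-line → (5,0), t=0.6108 (wall)
  → r_1 = 0.6108
beam 2: φ=-45°, α=15°
  d=(0.9659,0.2588)  start (5,1)  tX=0.4348 tY=1.5841  stride 1/|dx|=1.0353 1/|dy|=3.8637
    cross x-line → (6,1), t=0.4348
    cross x-line → (7,1), t=1.4701 (wall)
  → r_2 = 1.4701
beam 3: φ=45°, α=105°
  d=(-0.2588,0.9659)  start (5,1)  tX=2.2409 tY=0.4245  stride 1/|dx|=3.8637 1/|dy|=1.0353
    cross y-line → (5,2), t=0.4245 (wall)
  → r_3 = 0.4245
beam 4: φ=135°, α=195°
  d=(-0.9659,-0.2588)  start (5,1)  tX=0.6005 tY=2.2796  stride 1/|dx|=1.0353 1/|dy|=3.8637
    cross x-line → (4,1), t=0.6005
    cross x-line → (3,1), t=1.6357
    cross y-line → (3,0), t=2.2796 (wall)
  → r_4 = 2.2796

ranges = [0.6108, 1.4701, 0.4245, 2.2796]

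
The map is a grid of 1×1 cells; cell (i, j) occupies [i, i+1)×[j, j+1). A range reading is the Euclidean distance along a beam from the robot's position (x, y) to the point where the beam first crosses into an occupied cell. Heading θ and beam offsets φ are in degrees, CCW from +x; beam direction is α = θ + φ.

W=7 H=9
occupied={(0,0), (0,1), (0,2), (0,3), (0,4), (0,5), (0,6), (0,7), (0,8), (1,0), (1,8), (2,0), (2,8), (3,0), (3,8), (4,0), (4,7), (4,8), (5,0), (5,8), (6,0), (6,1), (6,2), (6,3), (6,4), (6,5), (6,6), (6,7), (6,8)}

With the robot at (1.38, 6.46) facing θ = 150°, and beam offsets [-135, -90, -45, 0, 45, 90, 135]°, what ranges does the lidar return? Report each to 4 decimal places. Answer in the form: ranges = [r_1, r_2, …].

beam 1: φ=-135°, α=15°
  d=(0.9659,0.2588)  start (1,6)  tX=0.6419 tY=2.0864  stride 1/|dx|=1.0353 1/|dy|=3.8637
    cross x-line → (2,6), t=0.6419
    cross x-line → (3,6), t=1.6771
    cross y-line → (3,7), t=2.0864
    cross x-line → (4,7), t=2.7124 (wall)
  → r_1 = 2.7124
beam 2: φ=-90°, α=60°
  d=(0.5000,0.8660)  start (1,6)  tX=1.2400 tY=0.6235  stride 1/|dx|=2.0000 1/|dy|=1.1547
    cross y-line → (1,7), t=0.6235
    cross x-line → (2,7), t=1.2400
    cross y-line → (2,8), t=1.7782 (wall)
  → r_2 = 1.7782
beam 3: φ=-45°, α=105°
  d=(-0.2588,0.9659)  start (1,6)  tX=1.4682 tY=0.5590  stride 1/|dx|=3.8637 1/|dy|=1.0353
    cross y-line → (1,7), t=0.5590
    cross x-line → (0,7), t=1.4682 (wall)
  → r_3 = 1.4682
beam 4: φ=0°, α=150°
  d=(-0.8660,0.5000)  start (1,6)  tX=0.4388 tY=1.0800  stride 1/|dx|=1.1547 1/|dy|=2.0000
    cross x-line → (0,6), t=0.4388 (wall)
  → r_4 = 0.4388
beam 5: φ=45°, α=195°
  d=(-0.9659,-0.2588)  start (1,6)  tX=0.3934 tY=1.7773  stride 1/|dx|=1.0353 1/|dy|=3.8637
    cross x-line → (0,6), t=0.3934 (wall)
  → r_5 = 0.3934
beam 6: φ=90°, α=240°
  d=(-0.5000,-0.8660)  start (1,6)  tX=0.7600 tY=0.5312  stride 1/|dx|=2.0000 1/|dy|=1.1547
    cross y-line → (1,5), t=0.5312
    cross x-line → (0,5), t=0.7600 (wall)
  → r_6 = 0.7600
beam 7: φ=135°, α=285°
  d=(0.2588,-0.9659)  start (1,6)  tX=2.3955 tY=0.4762  stride 1/|dx|=3.8637 1/|dy|=1.0353
    cross y-line → (1,5), t=0.4762
    cross y-line → (1,4), t=1.5115
    cross x-line → (2,4), t=2.3955
    cross y-line → (2,3), t=2.5468
    cross y-line → (2,2), t=3.5821
    cross y-line → (2,1), t=4.6173
    cross y-line → (2,0), t=5.6526 (wall)
  → r_7 = 5.6526

ranges = [2.7124, 1.7782, 1.4682, 0.4388, 0.3934, 0.7600, 5.6526]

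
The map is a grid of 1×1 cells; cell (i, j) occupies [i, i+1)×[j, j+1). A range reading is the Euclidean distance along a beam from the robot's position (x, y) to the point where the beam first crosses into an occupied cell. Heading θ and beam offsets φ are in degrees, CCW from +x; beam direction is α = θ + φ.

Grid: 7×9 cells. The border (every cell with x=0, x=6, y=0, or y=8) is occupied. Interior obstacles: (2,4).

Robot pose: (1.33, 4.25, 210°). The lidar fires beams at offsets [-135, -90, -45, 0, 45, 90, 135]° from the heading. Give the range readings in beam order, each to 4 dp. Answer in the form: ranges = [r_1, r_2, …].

ranges = [3.8823, 0.6600, 0.3416, 0.3811, 1.2750, 3.7528, 0.6936]

beam 1: φ=-135°, α=75°
  d=(0.2588,0.9659)  start (1,4)  tX=2.5887 tY=0.7765  stride 1/|dx|=3.8637 1/|dy|=1.0353
    cross y-line → (1,5), t=0.7765
    cross y-line → (1,6), t=1.8117
    cross x-line → (2,6), t=2.5887
    cross y-line → (2,7), t=2.8470
    cross y-line → (2,8), t=3.8823 (wall)
  → r_1 = 3.8823
beam 2: φ=-90°, α=120°
  d=(-0.5000,0.8660)  start (1,4)  tX=0.6600 tY=0.8660  stride 1/|dx|=2.0000 1/|dy|=1.1547
    cross x-line → (0,4), t=0.6600 (wall)
  → r_2 = 0.6600
beam 3: φ=-45°, α=165°
  d=(-0.9659,0.2588)  start (1,4)  tX=0.3416 tY=2.8978  stride 1/|dx|=1.0353 1/|dy|=3.8637
    cross x-line → (0,4), t=0.3416 (wall)
  → r_3 = 0.3416
beam 4: φ=0°, α=210°
  d=(-0.8660,-0.5000)  start (1,4)  tX=0.3811 tY=0.5000  stride 1/|dx|=1.1547 1/|dy|=2.0000
    cross x-line → (0,4), t=0.3811 (wall)
  → r_4 = 0.3811
beam 5: φ=45°, α=255°
  d=(-0.2588,-0.9659)  start (1,4)  tX=1.2750 tY=0.2588  stride 1/|dx|=3.8637 1/|dy|=1.0353
    cross y-line → (1,3), t=0.2588
    cross x-line → (0,3), t=1.2750 (wall)
  → r_5 = 1.2750
beam 6: φ=90°, α=300°
  d=(0.5000,-0.8660)  start (1,4)  tX=1.3400 tY=0.2887  stride 1/|dx|=2.0000 1/|dy|=1.1547
    cross y-line → (1,3), t=0.2887
    cross x-line → (2,3), t=1.3400
    cross y-line → (2,2), t=1.4434
    cross y-line → (2,1), t=2.5981
    cross x-line → (3,1), t=3.3400
    cross y-line → (3,0), t=3.7528 (wall)
  → r_6 = 3.7528
beam 7: φ=135°, α=345°
  d=(0.9659,-0.2588)  start (1,4)  tX=0.6936 tY=0.9659  stride 1/|dx|=1.0353 1/|dy|=3.8637
    cross x-line → (2,4), t=0.6936 (wall)
  → r_7 = 0.6936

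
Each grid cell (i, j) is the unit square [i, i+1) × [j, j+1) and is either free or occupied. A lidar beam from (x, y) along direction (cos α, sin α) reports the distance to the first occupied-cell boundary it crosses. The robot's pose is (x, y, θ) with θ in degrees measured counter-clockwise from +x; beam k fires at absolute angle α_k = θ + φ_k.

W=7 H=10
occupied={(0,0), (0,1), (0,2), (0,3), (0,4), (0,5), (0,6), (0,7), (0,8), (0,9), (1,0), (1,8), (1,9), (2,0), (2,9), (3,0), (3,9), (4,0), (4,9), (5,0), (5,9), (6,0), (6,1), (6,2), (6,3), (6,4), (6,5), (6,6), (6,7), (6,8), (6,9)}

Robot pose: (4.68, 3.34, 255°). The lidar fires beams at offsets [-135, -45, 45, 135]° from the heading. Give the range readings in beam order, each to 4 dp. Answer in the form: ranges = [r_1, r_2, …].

ranges = [5.3809, 4.2493, 2.6400, 1.5242]

beam 1: φ=-135°, α=120°
  direction (-0.5000, 0.8660); cell (4,3); t to first gridline: x 1.3600, y 0.7621 (then +2.0000 / +1.1547)
    (4,4) via y @ 0.7621
    (3,4) via x @ 1.3600
    (3,5) via y @ 1.9168
    (3,6) via y @ 3.0715
    (2,6) via x @ 3.3600
    (2,7) via y @ 4.2262
    (1,7) via x @ 5.3600
    (1,8) via y @ 5.3809  # hit
  → r_1 = 5.3809
beam 2: φ=-45°, α=210°
  direction (-0.8660, -0.5000); cell (4,3); t to first gridline: x 0.7852, y 0.6800 (then +1.1547 / +2.0000)
    (4,2) via y @ 0.6800
    (3,2) via x @ 0.7852
    (2,2) via x @ 1.9399
    (2,1) via y @ 2.6800
    (1,1) via x @ 3.0946
    (0,1) via x @ 4.2493  # hit
  → r_2 = 4.2493
beam 3: φ=45°, α=300°
  direction (0.5000, -0.8660); cell (4,3); t to first gridline: x 0.6400, y 0.3926 (then +2.0000 / +1.1547)
    (4,2) via y @ 0.3926
    (5,2) via x @ 0.6400
    (5,1) via y @ 1.5473
    (6,1) via x @ 2.6400  # hit
  → r_3 = 2.6400
beam 4: φ=135°, α=30°
  direction (0.8660, 0.5000); cell (4,3); t to first gridline: x 0.3695, y 1.3200 (then +1.1547 / +2.0000)
    (5,3) via x @ 0.3695
    (5,4) via y @ 1.3200
    (6,4) via x @ 1.5242  # hit
  → r_4 = 1.5242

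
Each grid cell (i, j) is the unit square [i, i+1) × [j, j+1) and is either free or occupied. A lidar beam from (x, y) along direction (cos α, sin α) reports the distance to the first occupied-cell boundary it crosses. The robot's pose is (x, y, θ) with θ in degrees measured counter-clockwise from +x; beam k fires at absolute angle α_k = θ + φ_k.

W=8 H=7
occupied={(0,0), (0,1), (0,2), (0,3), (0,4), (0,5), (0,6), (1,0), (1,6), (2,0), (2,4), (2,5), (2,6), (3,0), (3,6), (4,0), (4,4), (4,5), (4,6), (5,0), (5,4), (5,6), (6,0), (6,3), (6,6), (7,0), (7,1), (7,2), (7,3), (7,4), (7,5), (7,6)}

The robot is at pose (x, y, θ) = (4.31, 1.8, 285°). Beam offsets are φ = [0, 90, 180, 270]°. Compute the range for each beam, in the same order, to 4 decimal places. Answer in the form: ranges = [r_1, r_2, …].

beam 1: φ=0°, α=285°
  d=(0.2588,-0.9659)  start (4,1)  tX=2.6660 tY=0.8282  stride 1/|dx|=3.8637 1/|dy|=1.0353
    cross y-line → (4,0), t=0.8282 (wall)
  → r_1 = 0.8282
beam 2: φ=90°, α=15°
  d=(0.9659,0.2588)  start (4,1)  tX=0.7143 tY=0.7727  stride 1/|dx|=1.0353 1/|dy|=3.8637
    cross x-line → (5,1), t=0.7143
    cross y-line → (5,2), t=0.7727
    cross x-line → (6,2), t=1.7496
    cross x-line → (7,2), t=2.7849 (wall)
  → r_2 = 2.7849
beam 3: φ=180°, α=105°
  d=(-0.2588,0.9659)  start (4,1)  tX=1.1977 tY=0.2071  stride 1/|dx|=3.8637 1/|dy|=1.0353
    cross y-line → (4,2), t=0.2071
    cross x-line → (3,2), t=1.1977
    cross y-line → (3,3), t=1.2423
    cross y-line → (3,4), t=2.2776
    cross y-line → (3,5), t=3.3129
    cross y-line → (3,6), t=4.3482 (wall)
  → r_3 = 4.3482
beam 4: φ=270°, α=195°
  d=(-0.9659,-0.2588)  start (4,1)  tX=0.3209 tY=3.0910  stride 1/|dx|=1.0353 1/|dy|=3.8637
    cross x-line → (3,1), t=0.3209
    cross x-line → (2,1), t=1.3562
    cross x-line → (1,1), t=2.3915
    cross y-line → (1,0), t=3.0910 (wall)
  → r_4 = 3.0910

ranges = [0.8282, 2.7849, 4.3482, 3.0910]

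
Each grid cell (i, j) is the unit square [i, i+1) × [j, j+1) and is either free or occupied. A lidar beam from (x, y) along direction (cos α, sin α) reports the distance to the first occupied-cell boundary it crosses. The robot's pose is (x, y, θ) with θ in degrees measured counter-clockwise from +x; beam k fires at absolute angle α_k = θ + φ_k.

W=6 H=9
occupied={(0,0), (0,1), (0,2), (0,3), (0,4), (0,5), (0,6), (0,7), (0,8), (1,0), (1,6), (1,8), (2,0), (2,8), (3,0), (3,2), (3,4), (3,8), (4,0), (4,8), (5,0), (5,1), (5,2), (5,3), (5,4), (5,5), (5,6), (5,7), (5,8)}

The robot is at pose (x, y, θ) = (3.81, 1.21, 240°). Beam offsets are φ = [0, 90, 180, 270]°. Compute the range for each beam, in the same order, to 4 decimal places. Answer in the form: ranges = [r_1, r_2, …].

ranges = [0.2425, 0.4200, 2.3800, 3.2447]

beam 1: φ=0°, α=240°
  dir = (cos 240°, sin 240°) = (-0.5000, -0.8660); from cell (3,1)
  next x-line at t=1.6200, next y-line at t=0.2425; Δt_x=2.0000, Δt_y=1.1547
    y: enter (3,0) at t=0.2425 ← occupied
  → r_1 = 0.2425
beam 2: φ=90°, α=330°
  dir = (cos 330°, sin 330°) = (0.8660, -0.5000); from cell (3,1)
  next x-line at t=0.2194, next y-line at t=0.4200; Δt_x=1.1547, Δt_y=2.0000
    x: enter (4,1) at t=0.2194
    y: enter (4,0) at t=0.4200 ← occupied
  → r_2 = 0.4200
beam 3: φ=180°, α=60°
  dir = (cos 60°, sin 60°) = (0.5000, 0.8660); from cell (3,1)
  next x-line at t=0.3800, next y-line at t=0.9122; Δt_x=2.0000, Δt_y=1.1547
    x: enter (4,1) at t=0.3800
    y: enter (4,2) at t=0.9122
    y: enter (4,3) at t=2.0669
    x: enter (5,3) at t=2.3800 ← occupied
  → r_3 = 2.3800
beam 4: φ=270°, α=150°
  dir = (cos 150°, sin 150°) = (-0.8660, 0.5000); from cell (3,1)
  next x-line at t=0.9353, next y-line at t=1.5800; Δt_x=1.1547, Δt_y=2.0000
    x: enter (2,1) at t=0.9353
    y: enter (2,2) at t=1.5800
    x: enter (1,2) at t=2.0900
    x: enter (0,2) at t=3.2447 ← occupied
  → r_4 = 3.2447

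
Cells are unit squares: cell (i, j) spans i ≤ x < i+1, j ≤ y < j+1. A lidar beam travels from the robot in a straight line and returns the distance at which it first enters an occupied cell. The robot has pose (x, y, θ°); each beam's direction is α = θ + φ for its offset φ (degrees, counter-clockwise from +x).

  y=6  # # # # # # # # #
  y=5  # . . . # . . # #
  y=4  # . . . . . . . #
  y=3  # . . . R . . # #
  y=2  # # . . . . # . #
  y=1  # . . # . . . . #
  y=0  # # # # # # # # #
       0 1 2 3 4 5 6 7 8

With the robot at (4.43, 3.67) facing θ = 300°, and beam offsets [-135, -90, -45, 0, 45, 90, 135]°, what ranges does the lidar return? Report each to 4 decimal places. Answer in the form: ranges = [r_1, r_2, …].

beam 1: φ=-135°, α=165°
  direction (-0.9659, 0.2588); cell (4,3); t to first gridline: x 0.4452, y 1.2750 (then +1.0353 / +3.8637)
    (3,3) via x @ 0.4452
    (3,4) via y @ 1.2750
    (2,4) via x @ 1.4804
    (1,4) via x @ 2.5157
    (0,4) via x @ 3.5510  # hit
  → r_1 = 3.5510
beam 2: φ=-90°, α=210°
  direction (-0.8660, -0.5000); cell (4,3); t to first gridline: x 0.4965, y 1.3400 (then +1.1547 / +2.0000)
    (3,3) via x @ 0.4965
    (3,2) via y @ 1.3400
    (2,2) via x @ 1.6512
    (1,2) via x @ 2.8059  # hit
  → r_2 = 2.8059
beam 3: φ=-45°, α=255°
  direction (-0.2588, -0.9659); cell (4,3); t to first gridline: x 1.6614, y 0.6936 (then +3.8637 / +1.0353)
    (4,2) via y @ 0.6936
    (3,2) via x @ 1.6614
    (3,1) via y @ 1.7289  # hit
  → r_3 = 1.7289
beam 4: φ=0°, α=300°
  direction (0.5000, -0.8660); cell (4,3); t to first gridline: x 1.1400, y 0.7736 (then +2.0000 / +1.1547)
    (4,2) via y @ 0.7736
    (5,2) via x @ 1.1400
    (5,1) via y @ 1.9283
    (5,0) via y @ 3.0831  # hit
  → r_4 = 3.0831
beam 5: φ=45°, α=345°
  direction (0.9659, -0.2588); cell (4,3); t to first gridline: x 0.5901, y 2.5887 (then +1.0353 / +3.8637)
    (5,3) via x @ 0.5901
    (6,3) via x @ 1.6254
    (6,2) via y @ 2.5887  # hit
  → r_5 = 2.5887
beam 6: φ=90°, α=30°
  direction (0.8660, 0.5000); cell (4,3); t to first gridline: x 0.6582, y 0.6600 (then +1.1547 / +2.0000)
    (5,3) via x @ 0.6582
    (5,4) via y @ 0.6600
    (6,4) via x @ 1.8129
    (6,5) via y @ 2.6600
    (7,5) via x @ 2.9676  # hit
  → r_6 = 2.9676
beam 7: φ=135°, α=75°
  direction (0.2588, 0.9659); cell (4,3); t to first gridline: x 2.2023, y 0.3416 (then +3.8637 / +1.0353)
    (4,4) via y @ 0.3416
    (4,5) via y @ 1.3769  # hit
  → r_7 = 1.3769

ranges = [3.5510, 2.8059, 1.7289, 3.0831, 2.5887, 2.9676, 1.3769]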